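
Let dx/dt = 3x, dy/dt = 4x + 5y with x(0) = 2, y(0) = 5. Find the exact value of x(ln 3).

A = [[3,0],[4,5]]; eigenvalues λ = 5, 3.
Eigenvectors: (0,1) for λ=5, (1,-2) for λ=3.
From the initial condition, c_1 = 9, c_2 = 2.
x(ln 3) = (9)(3^5)(0) + (2)(3^3)(1) = 54.

54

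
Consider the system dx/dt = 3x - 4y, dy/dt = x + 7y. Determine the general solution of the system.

Coefficient matrix A = [[3, -4], [1, 7]].
Characteristic polynomial det(A - λI) = λ^2 - 10λ + 25 = 0.
Single eigenvalue λ = 5 with algebraic multiplicity 2.
Eigenvector v = (-2,1); generalized eigenvector w with (A-λI)w=v is (1,0).
General solution: e^(5t)[c_1·v + c_2·(t·v + w)].

x(t) = -2c_1e^(5t) - 2c_2te^(5t) + c_2e^(5t), y(t) = c_1e^(5t) + c_2te^(5t)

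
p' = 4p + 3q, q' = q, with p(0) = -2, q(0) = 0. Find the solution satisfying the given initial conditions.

p(t) = -2e^(4t), q(t) = 0

Coefficient matrix A = [[4, 3], [0, 1]].
Characteristic polynomial det(A - λI) = λ^2 - 5λ + 4 = 0.
Eigenvalues λ = 1, 4.
For λ=1: (A-λI) row 1 is [3, 3], so an eigenvector is (-1, 1).
For λ=4: (A-λI) row 1 is [0, 3], so an eigenvector is (1, 0).
General solution: C_1e^(t)(-1,1) + C_2e^(4t)(1,0).
Applying p(0)=-2, q(0)=0 gives C_1=0, C_2=-2.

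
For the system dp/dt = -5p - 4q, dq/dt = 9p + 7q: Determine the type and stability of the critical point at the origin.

unstable improper node

A = [[-5,-4],[9,7]]; det(A-λI) = λ^2 - 2λ + 1.
repeated λ = 1 with a single eigenvector.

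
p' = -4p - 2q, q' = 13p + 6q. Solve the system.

p(t) = C_1e^(t)sin(t) - C_1e^(t)cos(t) - C_2e^(t)sin(t) - C_2e^(t)cos(t), q(t) = -3C_1e^(t)sin(t) + 2C_1e^(t)cos(t) + 2C_2e^(t)sin(t) + 3C_2e^(t)cos(t)

Coefficient matrix A = [[-4, -2], [13, 6]].
Characteristic polynomial det(A - λI) = λ^2 - 2λ + 2 = 0.
Eigenvalues λ = 1 ± i (complex conjugate pair).
For λ=1+i: an eigenvector is (-1,2) - i(1,-3) = (-1 - i, 2 + 3i).
A real fundamental pair from Re and Im of e^((1+i)t)v: X_1 = e^(t)(cos(t)·(-1,2) + sin(t)·(1,-3)), X_2 = e^(t)(sin(t)·(-1,2) - cos(t)·(1,-3)).
General solution: C_1X_1 + C_2X_2.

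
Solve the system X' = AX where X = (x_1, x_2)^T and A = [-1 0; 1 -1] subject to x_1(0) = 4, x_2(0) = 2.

Coefficient matrix A = [[-1, 0], [1, -1]].
Characteristic polynomial det(A - λI) = λ^2 + 2λ + 1 = 0.
Single eigenvalue λ = -1 with algebraic multiplicity 2.
Eigenvector v = (0,1); generalized eigenvector w with (A-λI)w=v is (1,3).
General solution: e^(-t)[c_1·v + c_2·(t·v + w)].
Applying x_1(0)=4, x_2(0)=2 gives c_1=-10, c_2=4.

x_1(t) = 4e^(-t), x_2(t) = 4te^(-t) + 2e^(-t)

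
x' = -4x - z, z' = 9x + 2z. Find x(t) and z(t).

Coefficient matrix A = [[-4, -1], [9, 2]].
Characteristic polynomial det(A - λI) = λ^2 + 2λ + 1 = 0.
Single eigenvalue λ = -1 with algebraic multiplicity 2.
Eigenvector v = (-1,3); generalized eigenvector w with (A-λI)w=v is (1,-2).
General solution: e^(-t)[c_1·v + c_2·(t·v + w)].

x(t) = -c_1e^(-t) - c_2te^(-t) + c_2e^(-t), z(t) = 3c_1e^(-t) + 3c_2te^(-t) - 2c_2e^(-t)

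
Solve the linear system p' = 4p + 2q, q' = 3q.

Coefficient matrix A = [[4, 2], [0, 3]].
Characteristic polynomial det(A - λI) = λ^2 - 7λ + 12 = 0.
Eigenvalues λ = 4, 3.
For λ=4: (A-λI) row 1 is [0, 2], so an eigenvector is (1, 0).
For λ=3: (A-λI) row 1 is [1, 2], so an eigenvector is (-2, 1).
General solution: C_1e^(4t)(1,0) + C_2e^(3t)(-2,1).

p(t) = C_1e^(4t) - 2C_2e^(3t), q(t) = C_2e^(3t)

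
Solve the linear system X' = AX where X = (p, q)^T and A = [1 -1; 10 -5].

p(t) = C_1e^(-2t)sin(t) - C_2e^(-2t)cos(t), q(t) = 3C_1e^(-2t)sin(t) - C_1e^(-2t)cos(t) - C_2e^(-2t)sin(t) - 3C_2e^(-2t)cos(t)

Coefficient matrix A = [[1, -1], [10, -5]].
Characteristic polynomial det(A - λI) = λ^2 + 4λ + 5 = 0.
Eigenvalues λ = -2 ± i (complex conjugate pair).
For λ=-2+i: an eigenvector is (0,-1) - i(1,3) = (0 - i, -1 - 3i).
A real fundamental pair from Re and Im of e^((-2+i)t)v: X_1 = e^(-2t)(cos(t)·(0,-1) + sin(t)·(1,3)), X_2 = e^(-2t)(sin(t)·(0,-1) - cos(t)·(1,3)).
General solution: C_1X_1 + C_2X_2.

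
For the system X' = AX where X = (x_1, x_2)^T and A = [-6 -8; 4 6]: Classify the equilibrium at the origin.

saddle

A = [[-6,-8],[4,6]]; det(A-λI) = λ^2 - 4.
λ = 2, -2: opposite signs.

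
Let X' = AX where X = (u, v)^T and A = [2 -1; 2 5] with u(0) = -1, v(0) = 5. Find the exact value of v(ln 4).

1856

A = [[2,-1],[2,5]]; eigenvalues λ = 3, 4.
Eigenvectors: (-1,1) for λ=3, (1,-2) for λ=4.
From the initial condition, c_1 = -3, c_2 = -4.
v(ln 4) = (-3)(4^3)(1) + (-4)(4^4)(-2) = 1856.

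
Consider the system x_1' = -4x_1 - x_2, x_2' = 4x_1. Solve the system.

Coefficient matrix A = [[-4, -1], [4, 0]].
Characteristic polynomial det(A - λI) = λ^2 + 4λ + 4 = 0.
Single eigenvalue λ = -2 with algebraic multiplicity 2.
Eigenvector v = (-1,2); generalized eigenvector w with (A-λI)w=v is (1,-1).
General solution: e^(-2t)[K_1·v + K_2·(t·v + w)].

x_1(t) = -K_1e^(-2t) - K_2te^(-2t) + K_2e^(-2t), x_2(t) = 2K_1e^(-2t) + 2K_2te^(-2t) - K_2e^(-2t)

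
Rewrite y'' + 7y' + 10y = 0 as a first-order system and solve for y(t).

Let x_1 = y, x_2 = y'. Then x_1' = x_2 and x_2' = -10x_1 - 7x_2.
A = [[0,1],[-10,-7]]; det(A-λI) = λ^2 + 7λ + 10.
Eigenvalues λ = -2, -5 with eigenvectors (1,-2), (1,-5).

y(t) = C_1e^(-2t) + C_2e^(-5t)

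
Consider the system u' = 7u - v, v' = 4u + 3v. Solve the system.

u(t) = c_1e^(5t) + c_2te^(5t) + 2c_2e^(5t), v(t) = 2c_1e^(5t) + 2c_2te^(5t) + 3c_2e^(5t)

Coefficient matrix A = [[7, -1], [4, 3]].
Characteristic polynomial det(A - λI) = λ^2 - 10λ + 25 = 0.
Single eigenvalue λ = 5 with algebraic multiplicity 2.
Eigenvector v = (1,2); generalized eigenvector w with (A-λI)w=v is (2,3).
General solution: e^(5t)[c_1·v + c_2·(t·v + w)].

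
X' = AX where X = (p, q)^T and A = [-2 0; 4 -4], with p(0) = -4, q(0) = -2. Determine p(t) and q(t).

p(t) = -4e^(-2t), q(t) = -8e^(-2t) + 6e^(-4t)

Coefficient matrix A = [[-2, 0], [4, -4]].
Characteristic polynomial det(A - λI) = λ^2 + 6λ + 8 = 0.
Eigenvalues λ = -2, -4.
For λ=-2: (A-λI) row 2 is [4, -2], so an eigenvector is (1, 2).
For λ=-4: (A-λI) row 1 is [2, 0], so an eigenvector is (0, -1).
General solution: c_1e^(-2t)(1,2) + c_2e^(-4t)(0,-1).
Applying p(0)=-4, q(0)=-2 gives c_1=-4, c_2=-6.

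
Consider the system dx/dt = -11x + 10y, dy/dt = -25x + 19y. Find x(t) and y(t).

Coefficient matrix A = [[-11, 10], [-25, 19]].
Characteristic polynomial det(A - λI) = λ^2 - 8λ + 41 = 0.
Eigenvalues λ = 4 ± 5i (complex conjugate pair).
For λ=4+5i: an eigenvector is (-1,-1) - i(1,2) = (-1 - i, -1 - 2i).
A real fundamental pair from Re and Im of e^((4+5i)t)v: X_1 = e^(4t)(cos(5t)·(-1,-1) + sin(5t)·(1,2)), X_2 = e^(4t)(sin(5t)·(-1,-1) - cos(5t)·(1,2)).
General solution: C_1X_1 + C_2X_2.

x(t) = C_1e^(4t)sin(5t) - C_1e^(4t)cos(5t) - C_2e^(4t)sin(5t) - C_2e^(4t)cos(5t), y(t) = 2C_1e^(4t)sin(5t) - C_1e^(4t)cos(5t) - C_2e^(4t)sin(5t) - 2C_2e^(4t)cos(5t)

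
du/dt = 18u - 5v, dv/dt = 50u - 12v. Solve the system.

u(t) = -c_1e^(3t)cos(5t) - c_2e^(3t)sin(5t), v(t) = -c_1e^(3t)sin(5t) - 3c_1e^(3t)cos(5t) - 3c_2e^(3t)sin(5t) + c_2e^(3t)cos(5t)

Coefficient matrix A = [[18, -5], [50, -12]].
Characteristic polynomial det(A - λI) = λ^2 - 6λ + 34 = 0.
Eigenvalues λ = 3 ± 5i (complex conjugate pair).
For λ=3+5i: an eigenvector is (-1,-3) - i(0,-1) = (-1, -3 + i).
A real fundamental pair from Re and Im of e^((3+5i)t)v: X_1 = e^(3t)(cos(5t)·(-1,-3) + sin(5t)·(0,-1)), X_2 = e^(3t)(sin(5t)·(-1,-3) - cos(5t)·(0,-1)).
General solution: c_1X_1 + c_2X_2.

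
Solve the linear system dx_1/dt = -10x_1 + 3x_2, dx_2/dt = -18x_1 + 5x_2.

Coefficient matrix A = [[-10, 3], [-18, 5]].
Characteristic polynomial det(A - λI) = λ^2 + 5λ + 4 = 0.
Eigenvalues λ = -4, -1.
For λ=-4: (A-λI) row 1 is [-6, 3], so an eigenvector is (1, 2).
For λ=-1: (A-λI) row 1 is [-9, 3], so an eigenvector is (-1, -3).
General solution: C_1e^(-4t)(1,2) + C_2e^(-t)(-1,-3).

x_1(t) = C_1e^(-4t) - C_2e^(-t), x_2(t) = 2C_1e^(-4t) - 3C_2e^(-t)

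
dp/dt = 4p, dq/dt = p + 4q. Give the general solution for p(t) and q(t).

p(t) = -K_2e^(4t), q(t) = -K_1e^(4t) - K_2te^(4t) - 2K_2e^(4t)

Coefficient matrix A = [[4, 0], [1, 4]].
Characteristic polynomial det(A - λI) = λ^2 - 8λ + 16 = 0.
Single eigenvalue λ = 4 with algebraic multiplicity 2.
Eigenvector v = (0,-1); generalized eigenvector w with (A-λI)w=v is (-1,-2).
General solution: e^(4t)[K_1·v + K_2·(t·v + w)].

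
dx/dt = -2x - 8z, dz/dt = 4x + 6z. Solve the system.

Coefficient matrix A = [[-2, -8], [4, 6]].
Characteristic polynomial det(A - λI) = λ^2 - 4λ + 20 = 0.
Eigenvalues λ = 2 ± 4i (complex conjugate pair).
For λ=2+4i: an eigenvector is (1,-1) - i(1,0) = (1 - i, -1).
A real fundamental pair from Re and Im of e^((2+4i)t)v: X_1 = e^(2t)(cos(4t)·(1,-1) + sin(4t)·(1,0)), X_2 = e^(2t)(sin(4t)·(1,-1) - cos(4t)·(1,0)).
General solution: C_1X_1 + C_2X_2.

x(t) = C_1e^(2t)sin(4t) + C_1e^(2t)cos(4t) + C_2e^(2t)sin(4t) - C_2e^(2t)cos(4t), z(t) = -C_1e^(2t)cos(4t) - C_2e^(2t)sin(4t)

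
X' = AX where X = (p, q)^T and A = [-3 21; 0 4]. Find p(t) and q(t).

Coefficient matrix A = [[-3, 21], [0, 4]].
Characteristic polynomial det(A - λI) = λ^2 - λ - 12 = 0.
Eigenvalues λ = -3, 4.
For λ=-3: (A-λI) row 1 is [0, 21], so an eigenvector is (-1, 0).
For λ=4: (A-λI) row 1 is [-7, 21], so an eigenvector is (3, 1).
General solution: c_1e^(-3t)(-1,0) + c_2e^(4t)(3,1).

p(t) = -c_1e^(-3t) + 3c_2e^(4t), q(t) = c_2e^(4t)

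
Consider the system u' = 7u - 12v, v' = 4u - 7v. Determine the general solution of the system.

u(t) = -3C_1e^(-t) - 2C_2e^(t), v(t) = -2C_1e^(-t) - C_2e^(t)

Coefficient matrix A = [[7, -12], [4, -7]].
Characteristic polynomial det(A - λI) = λ^2 - 1 = 0.
Eigenvalues λ = -1, 1.
For λ=-1: (A-λI) row 1 is [8, -12], so an eigenvector is (-3, -2).
For λ=1: (A-λI) row 1 is [6, -12], so an eigenvector is (-2, -1).
General solution: C_1e^(-t)(-3,-2) + C_2e^(t)(-2,-1).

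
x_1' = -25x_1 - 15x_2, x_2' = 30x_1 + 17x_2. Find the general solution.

Coefficient matrix A = [[-25, -15], [30, 17]].
Characteristic polynomial det(A - λI) = λ^2 + 8λ + 25 = 0.
Eigenvalues λ = -4 ± 3i (complex conjugate pair).
For λ=-4+3i: an eigenvector is (1,-1) - i(-2,3) = (1 + 2i, -1 - 3i).
A real fundamental pair from Re and Im of e^((-4+3i)t)v: X_1 = e^(-4t)(cos(3t)·(1,-1) + sin(3t)·(-2,3)), X_2 = e^(-4t)(sin(3t)·(1,-1) - cos(3t)·(-2,3)).
General solution: c_1X_1 + c_2X_2.

x_1(t) = -2c_1e^(-4t)sin(3t) + c_1e^(-4t)cos(3t) + c_2e^(-4t)sin(3t) + 2c_2e^(-4t)cos(3t), x_2(t) = 3c_1e^(-4t)sin(3t) - c_1e^(-4t)cos(3t) - c_2e^(-4t)sin(3t) - 3c_2e^(-4t)cos(3t)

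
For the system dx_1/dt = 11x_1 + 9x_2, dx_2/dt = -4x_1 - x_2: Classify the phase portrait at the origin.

unstable improper node

A = [[11,9],[-4,-1]]; det(A-λI) = λ^2 - 10λ + 25.
repeated λ = 5 with a single eigenvector.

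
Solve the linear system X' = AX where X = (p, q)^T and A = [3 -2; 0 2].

p(t) = c_1e^(3t) - 2c_2e^(2t), q(t) = -c_2e^(2t)

Coefficient matrix A = [[3, -2], [0, 2]].
Characteristic polynomial det(A - λI) = λ^2 - 5λ + 6 = 0.
Eigenvalues λ = 3, 2.
For λ=3: (A-λI) row 1 is [0, -2], so an eigenvector is (1, 0).
For λ=2: (A-λI) row 1 is [1, -2], so an eigenvector is (-2, -1).
General solution: c_1e^(3t)(1,0) + c_2e^(2t)(-2,-1).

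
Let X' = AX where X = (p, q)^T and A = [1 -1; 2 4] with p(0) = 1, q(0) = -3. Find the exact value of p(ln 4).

A = [[1,-1],[2,4]]; eigenvalues λ = 2, 3.
Eigenvectors: (-1,1) for λ=2, (1,-2) for λ=3.
From the initial condition, c_1 = 1, c_2 = 2.
p(ln 4) = (1)(4^2)(-1) + (2)(4^3)(1) = 112.

112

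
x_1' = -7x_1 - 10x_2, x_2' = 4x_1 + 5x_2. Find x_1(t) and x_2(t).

Coefficient matrix A = [[-7, -10], [4, 5]].
Characteristic polynomial det(A - λI) = λ^2 + 2λ + 5 = 0.
Eigenvalues λ = -1 ± 2i (complex conjugate pair).
For λ=-1+2i: an eigenvector is (2,-1) - i(-1,1) = (2 + i, -1 - i).
A real fundamental pair from Re and Im of e^((-1+2i)t)v: X_1 = e^(-t)(cos(2t)·(2,-1) + sin(2t)·(-1,1)), X_2 = e^(-t)(sin(2t)·(2,-1) - cos(2t)·(-1,1)).
General solution: C_1X_1 + C_2X_2.

x_1(t) = -C_1e^(-t)sin(2t) + 2C_1e^(-t)cos(2t) + 2C_2e^(-t)sin(2t) + C_2e^(-t)cos(2t), x_2(t) = C_1e^(-t)sin(2t) - C_1e^(-t)cos(2t) - C_2e^(-t)sin(2t) - C_2e^(-t)cos(2t)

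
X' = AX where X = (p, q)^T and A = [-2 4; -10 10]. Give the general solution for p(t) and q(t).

Coefficient matrix A = [[-2, 4], [-10, 10]].
Characteristic polynomial det(A - λI) = λ^2 - 8λ + 20 = 0.
Eigenvalues λ = 4 ± 2i (complex conjugate pair).
For λ=4+2i: an eigenvector is (1,2) - i(1,1) = (1 - i, 2 - i).
A real fundamental pair from Re and Im of e^((4+2i)t)v: X_1 = e^(4t)(cos(2t)·(1,2) + sin(2t)·(1,1)), X_2 = e^(4t)(sin(2t)·(1,2) - cos(2t)·(1,1)).
General solution: C_1X_1 + C_2X_2.

p(t) = C_1e^(4t)sin(2t) + C_1e^(4t)cos(2t) + C_2e^(4t)sin(2t) - C_2e^(4t)cos(2t), q(t) = C_1e^(4t)sin(2t) + 2C_1e^(4t)cos(2t) + 2C_2e^(4t)sin(2t) - C_2e^(4t)cos(2t)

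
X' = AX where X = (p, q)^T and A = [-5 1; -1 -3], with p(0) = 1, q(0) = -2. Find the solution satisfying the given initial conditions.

p(t) = -3te^(-4t) + e^(-4t), q(t) = -3te^(-4t) - 2e^(-4t)

Coefficient matrix A = [[-5, 1], [-1, -3]].
Characteristic polynomial det(A - λI) = λ^2 + 8λ + 16 = 0.
Single eigenvalue λ = -4 with algebraic multiplicity 2.
Eigenvector v = (1,1); generalized eigenvector w with (A-λI)w=v is (-3,-2).
General solution: e^(-4t)[c_1·v + c_2·(t·v + w)].
Applying p(0)=1, q(0)=-2 gives c_1=-8, c_2=-3.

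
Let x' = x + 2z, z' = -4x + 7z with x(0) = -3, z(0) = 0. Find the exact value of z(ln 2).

144

A = [[1,2],[-4,7]]; eigenvalues λ = 5, 3.
Eigenvectors: (-1,-2) for λ=5, (-1,-1) for λ=3.
From the initial condition, c_1 = -3, c_2 = 6.
z(ln 2) = (-3)(2^5)(-2) + (6)(2^3)(-1) = 144.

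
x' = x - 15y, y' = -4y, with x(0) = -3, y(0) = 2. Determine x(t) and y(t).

x(t) = -9e^(t) + 6e^(-4t), y(t) = 2e^(-4t)

Coefficient matrix A = [[1, -15], [0, -4]].
Characteristic polynomial det(A - λI) = λ^2 + 3λ - 4 = 0.
Eigenvalues λ = -4, 1.
For λ=-4: (A-λI) row 1 is [5, -15], so an eigenvector is (3, 1).
For λ=1: (A-λI) row 1 is [0, -15], so an eigenvector is (-1, 0).
General solution: c_1e^(-4t)(3,1) + c_2e^(t)(-1,0).
Applying x(0)=-3, y(0)=2 gives c_1=2, c_2=9.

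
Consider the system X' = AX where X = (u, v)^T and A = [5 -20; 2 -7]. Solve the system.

Coefficient matrix A = [[5, -20], [2, -7]].
Characteristic polynomial det(A - λI) = λ^2 + 2λ + 5 = 0.
Eigenvalues λ = -1 ± 2i (complex conjugate pair).
For λ=-1+2i: an eigenvector is (3,1) - i(-1,0) = (3 + i, 1).
A real fundamental pair from Re and Im of e^((-1+2i)t)v: X_1 = e^(-t)(cos(2t)·(3,1) + sin(2t)·(-1,0)), X_2 = e^(-t)(sin(2t)·(3,1) - cos(2t)·(-1,0)).
General solution: C_1X_1 + C_2X_2.

u(t) = -C_1e^(-t)sin(2t) + 3C_1e^(-t)cos(2t) + 3C_2e^(-t)sin(2t) + C_2e^(-t)cos(2t), v(t) = C_1e^(-t)cos(2t) + C_2e^(-t)sin(2t)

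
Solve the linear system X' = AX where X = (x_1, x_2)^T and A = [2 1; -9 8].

Coefficient matrix A = [[2, 1], [-9, 8]].
Characteristic polynomial det(A - λI) = λ^2 - 10λ + 25 = 0.
Single eigenvalue λ = 5 with algebraic multiplicity 2.
Eigenvector v = (1,3); generalized eigenvector w with (A-λI)w=v is (-1,-2).
General solution: e^(5t)[K_1·v + K_2·(t·v + w)].

x_1(t) = K_1e^(5t) + K_2te^(5t) - K_2e^(5t), x_2(t) = 3K_1e^(5t) + 3K_2te^(5t) - 2K_2e^(5t)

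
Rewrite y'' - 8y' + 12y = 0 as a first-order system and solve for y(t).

y(t) = K_1e^(2t) + K_2e^(6t)

Let x_1 = y, x_2 = y'. Then x_1' = x_2 and x_2' = -12x_1 + 8x_2.
A = [[0,1],[-12,8]]; det(A-λI) = λ^2 - 8λ + 12.
Eigenvalues λ = 2, 6 with eigenvectors (1,2), (1,6).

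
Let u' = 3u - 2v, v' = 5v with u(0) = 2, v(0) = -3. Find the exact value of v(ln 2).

A = [[3,-2],[0,5]]; eigenvalues λ = 3, 5.
Eigenvectors: (1,0) for λ=3, (-1,1) for λ=5.
From the initial condition, c_1 = -1, c_2 = -3.
v(ln 2) = (-1)(2^3)(0) + (-3)(2^5)(1) = -96.

-96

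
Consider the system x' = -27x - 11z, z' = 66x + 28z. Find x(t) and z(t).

x(t) = C_1e^(6t) - C_2e^(-5t), z(t) = -3C_1e^(6t) + 2C_2e^(-5t)

Coefficient matrix A = [[-27, -11], [66, 28]].
Characteristic polynomial det(A - λI) = λ^2 - λ - 30 = 0.
Eigenvalues λ = 6, -5.
For λ=6: (A-λI) row 1 is [-33, -11], so an eigenvector is (1, -3).
For λ=-5: (A-λI) row 1 is [-22, -11], so an eigenvector is (-1, 2).
General solution: C_1e^(6t)(1,-3) + C_2e^(-5t)(-1,2).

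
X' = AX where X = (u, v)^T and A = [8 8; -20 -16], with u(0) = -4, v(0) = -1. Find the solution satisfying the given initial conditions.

Coefficient matrix A = [[8, 8], [-20, -16]].
Characteristic polynomial det(A - λI) = λ^2 + 8λ + 32 = 0.
Eigenvalues λ = -4 ± 4i (complex conjugate pair).
For λ=-4+4i: an eigenvector is (1,-2) - i(-1,1) = (1 + i, -2 - i).
A real fundamental pair from Re and Im of e^((-4+4i)t)v: X_1 = e^(-4t)(cos(4t)·(1,-2) + sin(4t)·(-1,1)), X_2 = e^(-4t)(sin(4t)·(1,-2) - cos(4t)·(-1,1)).
General solution: C_1X_1 + C_2X_2.
Applying u(0)=-4, v(0)=-1 gives C_1=5, C_2=-9.

u(t) = -14e^(-4t)sin(4t) - 4e^(-4t)cos(4t), v(t) = 23e^(-4t)sin(4t) - e^(-4t)cos(4t)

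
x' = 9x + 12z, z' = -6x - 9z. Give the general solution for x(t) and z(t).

Coefficient matrix A = [[9, 12], [-6, -9]].
Characteristic polynomial det(A - λI) = λ^2 - 9 = 0.
Eigenvalues λ = 3, -3.
For λ=3: (A-λI) row 1 is [6, 12], so an eigenvector is (-2, 1).
For λ=-3: (A-λI) row 1 is [12, 12], so an eigenvector is (1, -1).
General solution: K_1e^(3t)(-2,1) + K_2e^(-3t)(1,-1).

x(t) = -2K_1e^(3t) + K_2e^(-3t), z(t) = K_1e^(3t) - K_2e^(-3t)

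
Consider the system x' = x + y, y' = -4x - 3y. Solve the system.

Coefficient matrix A = [[1, 1], [-4, -3]].
Characteristic polynomial det(A - λI) = λ^2 + 2λ + 1 = 0.
Single eigenvalue λ = -1 with algebraic multiplicity 2.
Eigenvector v = (-1,2); generalized eigenvector w with (A-λI)w=v is (-2,3).
General solution: e^(-t)[C_1·v + C_2·(t·v + w)].

x(t) = -C_1e^(-t) - C_2te^(-t) - 2C_2e^(-t), y(t) = 2C_1e^(-t) + 2C_2te^(-t) + 3C_2e^(-t)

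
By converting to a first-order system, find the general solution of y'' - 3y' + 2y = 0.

Let x_1 = y, x_2 = y'. Then x_1' = x_2 and x_2' = -2x_1 + 3x_2.
A = [[0,1],[-2,3]]; det(A-λI) = λ^2 - 3λ + 2.
Eigenvalues λ = 2, 1 with eigenvectors (1,2), (1,1).

y(t) = c_1e^(2t) + c_2e^(t)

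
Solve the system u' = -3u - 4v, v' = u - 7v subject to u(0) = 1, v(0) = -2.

u(t) = 10te^(-5t) + e^(-5t), v(t) = 5te^(-5t) - 2e^(-5t)

Coefficient matrix A = [[-3, -4], [1, -7]].
Characteristic polynomial det(A - λI) = λ^2 + 10λ + 25 = 0.
Single eigenvalue λ = -5 with algebraic multiplicity 2.
Eigenvector v = (-2,-1); generalized eigenvector w with (A-λI)w=v is (-3,-1).
General solution: e^(-5t)[c_1·v + c_2·(t·v + w)].
Applying u(0)=1, v(0)=-2 gives c_1=7, c_2=-5.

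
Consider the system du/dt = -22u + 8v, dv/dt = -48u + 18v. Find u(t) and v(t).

u(t) = C_1e^(-6t) + C_2e^(2t), v(t) = 2C_1e^(-6t) + 3C_2e^(2t)

Coefficient matrix A = [[-22, 8], [-48, 18]].
Characteristic polynomial det(A - λI) = λ^2 + 4λ - 12 = 0.
Eigenvalues λ = -6, 2.
For λ=-6: (A-λI) row 1 is [-16, 8], so an eigenvector is (1, 2).
For λ=2: (A-λI) row 1 is [-24, 8], so an eigenvector is (1, 3).
General solution: C_1e^(-6t)(1,2) + C_2e^(2t)(1,3).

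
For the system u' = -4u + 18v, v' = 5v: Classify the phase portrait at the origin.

saddle

A = [[-4,18],[0,5]]; det(A-λI) = λ^2 - λ - 20.
λ = 5, -4: opposite signs.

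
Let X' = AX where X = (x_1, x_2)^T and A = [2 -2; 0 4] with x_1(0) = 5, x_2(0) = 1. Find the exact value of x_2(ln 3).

81

A = [[2,-2],[0,4]]; eigenvalues λ = 2, 4.
Eigenvectors: (-1,0) for λ=2, (-1,1) for λ=4.
From the initial condition, c_1 = -6, c_2 = 1.
x_2(ln 3) = (-6)(3^2)(0) + (1)(3^4)(1) = 81.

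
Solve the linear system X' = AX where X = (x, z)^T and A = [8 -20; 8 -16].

x(t) = 2K_1e^(-4t)sin(4t) - K_1e^(-4t)cos(4t) - K_2e^(-4t)sin(4t) - 2K_2e^(-4t)cos(4t), z(t) = K_1e^(-4t)sin(4t) - K_1e^(-4t)cos(4t) - K_2e^(-4t)sin(4t) - K_2e^(-4t)cos(4t)

Coefficient matrix A = [[8, -20], [8, -16]].
Characteristic polynomial det(A - λI) = λ^2 + 8λ + 32 = 0.
Eigenvalues λ = -4 ± 4i (complex conjugate pair).
For λ=-4+4i: an eigenvector is (-1,-1) - i(2,1) = (-1 - 2i, -1 - i).
A real fundamental pair from Re and Im of e^((-4+4i)t)v: X_1 = e^(-4t)(cos(4t)·(-1,-1) + sin(4t)·(2,1)), X_2 = e^(-4t)(sin(4t)·(-1,-1) - cos(4t)·(2,1)).
General solution: K_1X_1 + K_2X_2.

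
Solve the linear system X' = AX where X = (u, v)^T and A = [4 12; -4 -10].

u(t) = 3c_1e^(-4t) + 2c_2e^(-2t), v(t) = -2c_1e^(-4t) - c_2e^(-2t)

Coefficient matrix A = [[4, 12], [-4, -10]].
Characteristic polynomial det(A - λI) = λ^2 + 6λ + 8 = 0.
Eigenvalues λ = -4, -2.
For λ=-4: (A-λI) row 1 is [8, 12], so an eigenvector is (3, -2).
For λ=-2: (A-λI) row 1 is [6, 12], so an eigenvector is (2, -1).
General solution: c_1e^(-4t)(3,-2) + c_2e^(-2t)(2,-1).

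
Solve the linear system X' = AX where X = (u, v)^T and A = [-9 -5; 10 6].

Coefficient matrix A = [[-9, -5], [10, 6]].
Characteristic polynomial det(A - λI) = λ^2 + 3λ - 4 = 0.
Eigenvalues λ = 1, -4.
For λ=1: (A-λI) row 1 is [-10, -5], so an eigenvector is (1, -2).
For λ=-4: (A-λI) row 1 is [-5, -5], so an eigenvector is (1, -1).
General solution: K_1e^(t)(1,-2) + K_2e^(-4t)(1,-1).

u(t) = K_1e^(t) + K_2e^(-4t), v(t) = -2K_1e^(t) - K_2e^(-4t)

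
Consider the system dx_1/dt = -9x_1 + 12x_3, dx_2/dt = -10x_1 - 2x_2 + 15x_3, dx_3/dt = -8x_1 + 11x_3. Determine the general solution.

Coefficient matrix A = [[-9, 0, 12], [-10, -2, 15], [-8, 0, 11]].
det(A - λI) = 0 gives eigenvalues λ = -1, -2, 3.
For λ=-1: eigenvector (3,0,2).
For λ=-2: eigenvector (0,1,0).
For λ=3: eigenvector (1,1,1).
General solution: c_1e^(-t)(3,0,2) + c_2e^(-2t)(0,1,0) + c_3e^(3t)(1,1,1).

x_1(t) = 3c_1e^(-t) + c_3e^(3t), x_2(t) = c_2e^(-2t) + c_3e^(3t), x_3(t) = 2c_1e^(-t) + c_3e^(3t)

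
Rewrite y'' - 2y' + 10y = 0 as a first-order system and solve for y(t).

Let x_1 = y, x_2 = y'. Then x_1' = x_2 and x_2' = -10x_1 + 2x_2.
A = [[0,1],[-10,2]]; det(A-λI) = λ^2 - 2λ + 10.
Eigenvalues λ = 1 ± 3i.

y(t) = K_1e^(t)cos(3t) + K_2e^(t)sin(3t)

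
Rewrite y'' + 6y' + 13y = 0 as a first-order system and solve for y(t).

y(t) = c_1e^(-3t)cos(2t) + c_2e^(-3t)sin(2t)

Let x_1 = y, x_2 = y'. Then x_1' = x_2 and x_2' = -13x_1 - 6x_2.
A = [[0,1],[-13,-6]]; det(A-λI) = λ^2 + 6λ + 13.
Eigenvalues λ = -3 ± 2i.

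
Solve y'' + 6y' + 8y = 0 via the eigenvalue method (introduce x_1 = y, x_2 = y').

y(t) = C_1e^(-4t) + C_2e^(-2t)

Let x_1 = y, x_2 = y'. Then x_1' = x_2 and x_2' = -8x_1 - 6x_2.
A = [[0,1],[-8,-6]]; det(A-λI) = λ^2 + 6λ + 8.
Eigenvalues λ = -4, -2 with eigenvectors (1,-4), (1,-2).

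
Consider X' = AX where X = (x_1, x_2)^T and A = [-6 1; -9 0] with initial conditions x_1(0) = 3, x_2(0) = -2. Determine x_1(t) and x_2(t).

Coefficient matrix A = [[-6, 1], [-9, 0]].
Characteristic polynomial det(A - λI) = λ^2 + 6λ + 9 = 0.
Single eigenvalue λ = -3 with algebraic multiplicity 2.
Eigenvector v = (1,3); generalized eigenvector w with (A-λI)w=v is (-1,-2).
General solution: e^(-3t)[C_1·v + C_2·(t·v + w)].
Applying x_1(0)=3, x_2(0)=-2 gives C_1=-8, C_2=-11.

x_1(t) = -11te^(-3t) + 3e^(-3t), x_2(t) = -33te^(-3t) - 2e^(-3t)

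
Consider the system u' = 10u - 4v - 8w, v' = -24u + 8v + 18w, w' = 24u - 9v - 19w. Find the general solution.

Coefficient matrix A = [[10, -4, -8], [-24, 8, 18], [24, -9, -19]].
det(A - λI) = 0 gives eigenvalues λ = -2, -1, 2.
For λ=-2: eigenvector (1,-3,3).
For λ=-1: eigenvector (0,2,-1).
For λ=2: eigenvector (1,-2,2).
General solution: K_1e^(-2t)(1,-3,3) + K_2e^(-t)(0,2,-1) + K_3e^(2t)(1,-2,2).

u(t) = K_1e^(-2t) + K_3e^(2t), v(t) = -3K_1e^(-2t) + 2K_2e^(-t) - 2K_3e^(2t), w(t) = 3K_1e^(-2t) - K_2e^(-t) + 2K_3e^(2t)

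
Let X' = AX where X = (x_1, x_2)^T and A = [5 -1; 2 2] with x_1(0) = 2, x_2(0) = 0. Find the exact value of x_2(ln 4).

A = [[5,-1],[2,2]]; eigenvalues λ = 3, 4.
Eigenvectors: (-1,-2) for λ=3, (1,1) for λ=4.
From the initial condition, c_1 = 2, c_2 = 4.
x_2(ln 4) = (2)(4^3)(-2) + (4)(4^4)(1) = 768.

768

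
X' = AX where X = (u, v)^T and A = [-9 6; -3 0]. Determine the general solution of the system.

u(t) = c_1e^(-3t) - 2c_2e^(-6t), v(t) = c_1e^(-3t) - c_2e^(-6t)

Coefficient matrix A = [[-9, 6], [-3, 0]].
Characteristic polynomial det(A - λI) = λ^2 + 9λ + 18 = 0.
Eigenvalues λ = -3, -6.
For λ=-3: (A-λI) row 1 is [-6, 6], so an eigenvector is (1, 1).
For λ=-6: (A-λI) row 1 is [-3, 6], so an eigenvector is (-2, -1).
General solution: c_1e^(-3t)(1,1) + c_2e^(-6t)(-2,-1).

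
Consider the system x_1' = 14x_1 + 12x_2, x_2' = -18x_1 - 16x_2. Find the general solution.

x_1(t) = -c_1e^(2t) - 2c_2e^(-4t), x_2(t) = c_1e^(2t) + 3c_2e^(-4t)

Coefficient matrix A = [[14, 12], [-18, -16]].
Characteristic polynomial det(A - λI) = λ^2 + 2λ - 8 = 0.
Eigenvalues λ = 2, -4.
For λ=2: (A-λI) row 1 is [12, 12], so an eigenvector is (-1, 1).
For λ=-4: (A-λI) row 1 is [18, 12], so an eigenvector is (-2, 3).
General solution: c_1e^(2t)(-1,1) + c_2e^(-4t)(-2,3).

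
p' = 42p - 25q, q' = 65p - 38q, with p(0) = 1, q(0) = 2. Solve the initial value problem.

p(t) = -2e^(2t)sin(5t) + e^(2t)cos(5t), q(t) = -3e^(2t)sin(5t) + 2e^(2t)cos(5t)

Coefficient matrix A = [[42, -25], [65, -38]].
Characteristic polynomial det(A - λI) = λ^2 - 4λ + 29 = 0.
Eigenvalues λ = 2 ± 5i (complex conjugate pair).
For λ=2+5i: an eigenvector is (2,3) - i(1,2) = (2 - i, 3 - 2i).
A real fundamental pair from Re and Im of e^((2+5i)t)v: X_1 = e^(2t)(cos(5t)·(2,3) + sin(5t)·(1,2)), X_2 = e^(2t)(sin(5t)·(2,3) - cos(5t)·(1,2)).
General solution: c_1X_1 + c_2X_2.
Applying p(0)=1, q(0)=2 gives c_1=0, c_2=-1.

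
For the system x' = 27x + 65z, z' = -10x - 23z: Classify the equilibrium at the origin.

unstable spiral

A = [[27,65],[-10,-23]]; det(A-λI) = λ^2 - 4λ + 29.
λ = 2 ± 5i: positive real part.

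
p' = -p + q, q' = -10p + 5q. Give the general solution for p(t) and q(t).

p(t) = K_1e^(2t)sin(t) - K_2e^(2t)cos(t), q(t) = 3K_1e^(2t)sin(t) + K_1e^(2t)cos(t) + K_2e^(2t)sin(t) - 3K_2e^(2t)cos(t)

Coefficient matrix A = [[-1, 1], [-10, 5]].
Characteristic polynomial det(A - λI) = λ^2 - 4λ + 5 = 0.
Eigenvalues λ = 2 ± i (complex conjugate pair).
For λ=2+i: an eigenvector is (0,1) - i(1,3) = (0 - i, 1 - 3i).
A real fundamental pair from Re and Im of e^((2+i)t)v: X_1 = e^(2t)(cos(t)·(0,1) + sin(t)·(1,3)), X_2 = e^(2t)(sin(t)·(0,1) - cos(t)·(1,3)).
General solution: K_1X_1 + K_2X_2.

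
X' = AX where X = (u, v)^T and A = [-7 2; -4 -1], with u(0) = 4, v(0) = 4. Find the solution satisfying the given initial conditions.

Coefficient matrix A = [[-7, 2], [-4, -1]].
Characteristic polynomial det(A - λI) = λ^2 + 8λ + 15 = 0.
Eigenvalues λ = -5, -3.
For λ=-5: (A-λI) row 1 is [-2, 2], so an eigenvector is (-1, -1).
For λ=-3: (A-λI) row 1 is [-4, 2], so an eigenvector is (1, 2).
General solution: K_1e^(-5t)(-1,-1) + K_2e^(-3t)(1,2).
Applying u(0)=4, v(0)=4 gives K_1=-4, K_2=0.

u(t) = 4e^(-5t), v(t) = 4e^(-5t)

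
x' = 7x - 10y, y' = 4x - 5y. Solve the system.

Coefficient matrix A = [[7, -10], [4, -5]].
Characteristic polynomial det(A - λI) = λ^2 - 2λ + 5 = 0.
Eigenvalues λ = 1 ± 2i (complex conjugate pair).
For λ=1+2i: an eigenvector is (-2,-1) - i(-1,-1) = (-2 + i, -1 + i).
A real fundamental pair from Re and Im of e^((1+2i)t)v: X_1 = e^(t)(cos(2t)·(-2,-1) + sin(2t)·(-1,-1)), X_2 = e^(t)(sin(2t)·(-2,-1) - cos(2t)·(-1,-1)).
General solution: K_1X_1 + K_2X_2.

x(t) = -K_1e^(t)sin(2t) - 2K_1e^(t)cos(2t) - 2K_2e^(t)sin(2t) + K_2e^(t)cos(2t), y(t) = -K_1e^(t)sin(2t) - K_1e^(t)cos(2t) - K_2e^(t)sin(2t) + K_2e^(t)cos(2t)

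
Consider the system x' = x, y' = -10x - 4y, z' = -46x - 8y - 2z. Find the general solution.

Coefficient matrix A = [[1, 0, 0], [-10, -4, 0], [-46, -8, -2]].
det(A - λI) = 0 gives eigenvalues λ = -2, -4, 1.
For λ=-2: eigenvector (0,0,1).
For λ=-4: eigenvector (0,1,4).
For λ=1: eigenvector (1,-2,-10).
General solution: C_1e^(-2t)(0,0,1) + C_2e^(-4t)(0,1,4) + C_3e^(t)(1,-2,-10).

x(t) = C_3e^(t), y(t) = C_2e^(-4t) - 2C_3e^(t), z(t) = C_1e^(-2t) + 4C_2e^(-4t) - 10C_3e^(t)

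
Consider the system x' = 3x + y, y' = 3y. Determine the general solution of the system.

x(t) = K_1e^(3t) + K_2te^(3t) + 2K_2e^(3t), y(t) = K_2e^(3t)

Coefficient matrix A = [[3, 1], [0, 3]].
Characteristic polynomial det(A - λI) = λ^2 - 6λ + 9 = 0.
Single eigenvalue λ = 3 with algebraic multiplicity 2.
Eigenvector v = (1,0); generalized eigenvector w with (A-λI)w=v is (2,1).
General solution: e^(3t)[K_1·v + K_2·(t·v + w)].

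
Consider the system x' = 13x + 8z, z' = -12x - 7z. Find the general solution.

Coefficient matrix A = [[13, 8], [-12, -7]].
Characteristic polynomial det(A - λI) = λ^2 - 6λ + 5 = 0.
Eigenvalues λ = 1, 5.
For λ=1: (A-λI) row 1 is [12, 8], so an eigenvector is (-2, 3).
For λ=5: (A-λI) row 1 is [8, 8], so an eigenvector is (-1, 1).
General solution: C_1e^(t)(-2,3) + C_2e^(5t)(-1,1).

x(t) = -2C_1e^(t) - C_2e^(5t), z(t) = 3C_1e^(t) + C_2e^(5t)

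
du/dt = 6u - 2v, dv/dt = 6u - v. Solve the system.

Coefficient matrix A = [[6, -2], [6, -1]].
Characteristic polynomial det(A - λI) = λ^2 - 5λ + 6 = 0.
Eigenvalues λ = 2, 3.
For λ=2: (A-λI) row 1 is [4, -2], so an eigenvector is (1, 2).
For λ=3: (A-λI) row 1 is [3, -2], so an eigenvector is (-2, -3).
General solution: K_1e^(2t)(1,2) + K_2e^(3t)(-2,-3).

u(t) = K_1e^(2t) - 2K_2e^(3t), v(t) = 2K_1e^(2t) - 3K_2e^(3t)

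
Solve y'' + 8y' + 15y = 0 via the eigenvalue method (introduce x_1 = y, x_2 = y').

y(t) = c_1e^(-5t) + c_2e^(-3t)

Let x_1 = y, x_2 = y'. Then x_1' = x_2 and x_2' = -15x_1 - 8x_2.
A = [[0,1],[-15,-8]]; det(A-λI) = λ^2 + 8λ + 15.
Eigenvalues λ = -5, -3 with eigenvectors (1,-5), (1,-3).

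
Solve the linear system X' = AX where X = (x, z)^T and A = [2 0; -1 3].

x(t) = -C_1e^(2t), z(t) = -C_1e^(2t) + C_2e^(3t)

Coefficient matrix A = [[2, 0], [-1, 3]].
Characteristic polynomial det(A - λI) = λ^2 - 5λ + 6 = 0.
Eigenvalues λ = 2, 3.
For λ=2: (A-λI) row 2 is [-1, 1], so an eigenvector is (-1, -1).
For λ=3: (A-λI) row 1 is [-1, 0], so an eigenvector is (0, 1).
General solution: C_1e^(2t)(-1,-1) + C_2e^(3t)(0,1).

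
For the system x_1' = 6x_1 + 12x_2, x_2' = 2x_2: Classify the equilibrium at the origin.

A = [[6,12],[0,2]]; det(A-λI) = λ^2 - 8λ + 12.
λ = 6, 2: both positive.

unstable node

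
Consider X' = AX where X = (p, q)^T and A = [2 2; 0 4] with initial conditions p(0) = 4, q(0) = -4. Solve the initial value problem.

Coefficient matrix A = [[2, 2], [0, 4]].
Characteristic polynomial det(A - λI) = λ^2 - 6λ + 8 = 0.
Eigenvalues λ = 4, 2.
For λ=4: (A-λI) row 1 is [-2, 2], so an eigenvector is (-1, -1).
For λ=2: (A-λI) row 1 is [0, 2], so an eigenvector is (1, 0).
General solution: c_1e^(4t)(-1,-1) + c_2e^(2t)(1,0).
Applying p(0)=4, q(0)=-4 gives c_1=4, c_2=8.

p(t) = -4e^(4t) + 8e^(2t), q(t) = -4e^(4t)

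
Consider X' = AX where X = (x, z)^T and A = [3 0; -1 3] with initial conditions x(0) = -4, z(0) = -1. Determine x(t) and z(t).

Coefficient matrix A = [[3, 0], [-1, 3]].
Characteristic polynomial det(A - λI) = λ^2 - 6λ + 9 = 0.
Single eigenvalue λ = 3 with algebraic multiplicity 2.
Eigenvector v = (0,-1); generalized eigenvector w with (A-λI)w=v is (1,3).
General solution: e^(3t)[c_1·v + c_2·(t·v + w)].
Applying x(0)=-4, z(0)=-1 gives c_1=-11, c_2=-4.

x(t) = -4e^(3t), z(t) = 4te^(3t) - e^(3t)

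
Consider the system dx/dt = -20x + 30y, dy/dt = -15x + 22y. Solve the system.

Coefficient matrix A = [[-20, 30], [-15, 22]].
Characteristic polynomial det(A - λI) = λ^2 - 2λ + 10 = 0.
Eigenvalues λ = 1 ± 3i (complex conjugate pair).
For λ=1+3i: an eigenvector is (-1,-1) - i(-3,-2) = (-1 + 3i, -1 + 2i).
A real fundamental pair from Re and Im of e^((1+3i)t)v: X_1 = e^(t)(cos(3t)·(-1,-1) + sin(3t)·(-3,-2)), X_2 = e^(t)(sin(3t)·(-1,-1) - cos(3t)·(-3,-2)).
General solution: c_1X_1 + c_2X_2.

x(t) = -3c_1e^(t)sin(3t) - c_1e^(t)cos(3t) - c_2e^(t)sin(3t) + 3c_2e^(t)cos(3t), y(t) = -2c_1e^(t)sin(3t) - c_1e^(t)cos(3t) - c_2e^(t)sin(3t) + 2c_2e^(t)cos(3t)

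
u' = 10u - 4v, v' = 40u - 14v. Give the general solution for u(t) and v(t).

u(t) = -C_1e^(-2t)cos(4t) - C_2e^(-2t)sin(4t), v(t) = -C_1e^(-2t)sin(4t) - 3C_1e^(-2t)cos(4t) - 3C_2e^(-2t)sin(4t) + C_2e^(-2t)cos(4t)

Coefficient matrix A = [[10, -4], [40, -14]].
Characteristic polynomial det(A - λI) = λ^2 + 4λ + 20 = 0.
Eigenvalues λ = -2 ± 4i (complex conjugate pair).
For λ=-2+4i: an eigenvector is (-1,-3) - i(0,-1) = (-1, -3 + i).
A real fundamental pair from Re and Im of e^((-2+4i)t)v: X_1 = e^(-2t)(cos(4t)·(-1,-3) + sin(4t)·(0,-1)), X_2 = e^(-2t)(sin(4t)·(-1,-3) - cos(4t)·(0,-1)).
General solution: C_1X_1 + C_2X_2.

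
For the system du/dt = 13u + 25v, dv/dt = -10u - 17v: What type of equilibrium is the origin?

stable spiral

A = [[13,25],[-10,-17]]; det(A-λI) = λ^2 + 4λ + 29.
λ = -2 ± 5i: negative real part.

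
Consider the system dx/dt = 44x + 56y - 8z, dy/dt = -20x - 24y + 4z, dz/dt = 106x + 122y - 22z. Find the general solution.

Coefficient matrix A = [[44, 56, -8], [-20, -24, 4], [106, 122, -22]].
det(A - λI) = 0 gives eigenvalues λ = 4, -2, -4.
For λ=4: eigenvector (5,-2,11).
For λ=-2: eigenvector (-4,2,-9).
For λ=-4: eigenvector (-2,1,-5).
General solution: C_1e^(4t)(5,-2,11) + C_2e^(-2t)(-4,2,-9) + C_3e^(-4t)(-2,1,-5).

x(t) = 5C_1e^(4t) - 4C_2e^(-2t) - 2C_3e^(-4t), y(t) = -2C_1e^(4t) + 2C_2e^(-2t) + C_3e^(-4t), z(t) = 11C_1e^(4t) - 9C_2e^(-2t) - 5C_3e^(-4t)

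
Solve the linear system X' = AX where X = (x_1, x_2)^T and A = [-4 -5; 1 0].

Coefficient matrix A = [[-4, -5], [1, 0]].
Characteristic polynomial det(A - λI) = λ^2 + 4λ + 5 = 0.
Eigenvalues λ = -2 ± i (complex conjugate pair).
For λ=-2+i: an eigenvector is (2,-1) - i(1,0) = (2 - i, -1).
A real fundamental pair from Re and Im of e^((-2+i)t)v: X_1 = e^(-2t)(cos(t)·(2,-1) + sin(t)·(1,0)), X_2 = e^(-2t)(sin(t)·(2,-1) - cos(t)·(1,0)).
General solution: c_1X_1 + c_2X_2.

x_1(t) = c_1e^(-2t)sin(t) + 2c_1e^(-2t)cos(t) + 2c_2e^(-2t)sin(t) - c_2e^(-2t)cos(t), x_2(t) = -c_1e^(-2t)cos(t) - c_2e^(-2t)sin(t)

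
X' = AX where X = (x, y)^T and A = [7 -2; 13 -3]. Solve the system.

Coefficient matrix A = [[7, -2], [13, -3]].
Characteristic polynomial det(A - λI) = λ^2 - 4λ + 5 = 0.
Eigenvalues λ = 2 ± i (complex conjugate pair).
For λ=2+i: an eigenvector is (1,2) - i(1,3) = (1 - i, 2 - 3i).
A real fundamental pair from Re and Im of e^((2+i)t)v: X_1 = e^(2t)(cos(t)·(1,2) + sin(t)·(1,3)), X_2 = e^(2t)(sin(t)·(1,2) - cos(t)·(1,3)).
General solution: C_1X_1 + C_2X_2.

x(t) = C_1e^(2t)sin(t) + C_1e^(2t)cos(t) + C_2e^(2t)sin(t) - C_2e^(2t)cos(t), y(t) = 3C_1e^(2t)sin(t) + 2C_1e^(2t)cos(t) + 2C_2e^(2t)sin(t) - 3C_2e^(2t)cos(t)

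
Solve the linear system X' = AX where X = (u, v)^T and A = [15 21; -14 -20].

u(t) = -c_1e^(-6t) + 3c_2e^(t), v(t) = c_1e^(-6t) - 2c_2e^(t)

Coefficient matrix A = [[15, 21], [-14, -20]].
Characteristic polynomial det(A - λI) = λ^2 + 5λ - 6 = 0.
Eigenvalues λ = -6, 1.
For λ=-6: (A-λI) row 1 is [21, 21], so an eigenvector is (-1, 1).
For λ=1: (A-λI) row 1 is [14, 21], so an eigenvector is (3, -2).
General solution: c_1e^(-6t)(-1,1) + c_2e^(t)(3,-2).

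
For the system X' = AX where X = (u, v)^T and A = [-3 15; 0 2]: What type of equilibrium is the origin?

saddle

A = [[-3,15],[0,2]]; det(A-λI) = λ^2 + λ - 6.
λ = 2, -3: opposite signs.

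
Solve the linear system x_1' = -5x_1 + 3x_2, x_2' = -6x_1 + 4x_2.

x_1(t) = -c_1e^(t) - c_2e^(-2t), x_2(t) = -2c_1e^(t) - c_2e^(-2t)

Coefficient matrix A = [[-5, 3], [-6, 4]].
Characteristic polynomial det(A - λI) = λ^2 + λ - 2 = 0.
Eigenvalues λ = 1, -2.
For λ=1: (A-λI) row 1 is [-6, 3], so an eigenvector is (-1, -2).
For λ=-2: (A-λI) row 1 is [-3, 3], so an eigenvector is (-1, -1).
General solution: c_1e^(t)(-1,-2) + c_2e^(-2t)(-1,-1).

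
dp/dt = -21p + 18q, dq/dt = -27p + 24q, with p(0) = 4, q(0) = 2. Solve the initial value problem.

Coefficient matrix A = [[-21, 18], [-27, 24]].
Characteristic polynomial det(A - λI) = λ^2 - 3λ - 18 = 0.
Eigenvalues λ = -3, 6.
For λ=-3: (A-λI) row 1 is [-18, 18], so an eigenvector is (1, 1).
For λ=6: (A-λI) row 1 is [-27, 18], so an eigenvector is (2, 3).
General solution: c_1e^(-3t)(1,1) + c_2e^(6t)(2,3).
Applying p(0)=4, q(0)=2 gives c_1=8, c_2=-2.

p(t) = -4e^(6t) + 8e^(-3t), q(t) = -6e^(6t) + 8e^(-3t)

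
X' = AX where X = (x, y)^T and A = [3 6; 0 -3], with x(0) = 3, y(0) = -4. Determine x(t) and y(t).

Coefficient matrix A = [[3, 6], [0, -3]].
Characteristic polynomial det(A - λI) = λ^2 - 9 = 0.
Eigenvalues λ = -3, 3.
For λ=-3: (A-λI) row 1 is [6, 6], so an eigenvector is (-1, 1).
For λ=3: (A-λI) row 1 is [0, 6], so an eigenvector is (1, 0).
General solution: K_1e^(-3t)(-1,1) + K_2e^(3t)(1,0).
Applying x(0)=3, y(0)=-4 gives K_1=-4, K_2=-1.

x(t) = -e^(3t) + 4e^(-3t), y(t) = -4e^(-3t)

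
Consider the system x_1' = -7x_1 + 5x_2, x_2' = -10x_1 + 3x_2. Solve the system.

Coefficient matrix A = [[-7, 5], [-10, 3]].
Characteristic polynomial det(A - λI) = λ^2 + 4λ + 29 = 0.
Eigenvalues λ = -2 ± 5i (complex conjugate pair).
For λ=-2+5i: an eigenvector is (1,1) - i(0,-1) = (1, 1 + i).
A real fundamental pair from Re and Im of e^((-2+5i)t)v: X_1 = e^(-2t)(cos(5t)·(1,1) + sin(5t)·(0,-1)), X_2 = e^(-2t)(sin(5t)·(1,1) - cos(5t)·(0,-1)).
General solution: K_1X_1 + K_2X_2.

x_1(t) = K_1e^(-2t)cos(5t) + K_2e^(-2t)sin(5t), x_2(t) = -K_1e^(-2t)sin(5t) + K_1e^(-2t)cos(5t) + K_2e^(-2t)sin(5t) + K_2e^(-2t)cos(5t)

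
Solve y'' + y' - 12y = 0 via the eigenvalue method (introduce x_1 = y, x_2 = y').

y(t) = K_1e^(-4t) + K_2e^(3t)

Let x_1 = y, x_2 = y'. Then x_1' = x_2 and x_2' = 12x_1 - x_2.
A = [[0,1],[12,-1]]; det(A-λI) = λ^2 + λ - 12.
Eigenvalues λ = -4, 3 with eigenvectors (1,-4), (1,3).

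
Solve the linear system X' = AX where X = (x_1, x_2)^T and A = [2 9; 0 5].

x_1(t) = c_1e^(2t) - 3c_2e^(5t), x_2(t) = -c_2e^(5t)

Coefficient matrix A = [[2, 9], [0, 5]].
Characteristic polynomial det(A - λI) = λ^2 - 7λ + 10 = 0.
Eigenvalues λ = 2, 5.
For λ=2: (A-λI) row 1 is [0, 9], so an eigenvector is (1, 0).
For λ=5: (A-λI) row 1 is [-3, 9], so an eigenvector is (-3, -1).
General solution: c_1e^(2t)(1,0) + c_2e^(5t)(-3,-1).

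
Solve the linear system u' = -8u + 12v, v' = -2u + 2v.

Coefficient matrix A = [[-8, 12], [-2, 2]].
Characteristic polynomial det(A - λI) = λ^2 + 6λ + 8 = 0.
Eigenvalues λ = -4, -2.
For λ=-4: (A-λI) row 1 is [-4, 12], so an eigenvector is (3, 1).
For λ=-2: (A-λI) row 1 is [-6, 12], so an eigenvector is (-2, -1).
General solution: c_1e^(-4t)(3,1) + c_2e^(-2t)(-2,-1).

u(t) = 3c_1e^(-4t) - 2c_2e^(-2t), v(t) = c_1e^(-4t) - c_2e^(-2t)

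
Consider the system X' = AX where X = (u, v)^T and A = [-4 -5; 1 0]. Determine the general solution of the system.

u(t) = -2K_1e^(-2t)sin(t) + K_1e^(-2t)cos(t) + K_2e^(-2t)sin(t) + 2K_2e^(-2t)cos(t), v(t) = K_1e^(-2t)sin(t) - K_2e^(-2t)cos(t)

Coefficient matrix A = [[-4, -5], [1, 0]].
Characteristic polynomial det(A - λI) = λ^2 + 4λ + 5 = 0.
Eigenvalues λ = -2 ± i (complex conjugate pair).
For λ=-2+i: an eigenvector is (1,0) - i(-2,1) = (1 + 2i, 0 - i).
A real fundamental pair from Re and Im of e^((-2+i)t)v: X_1 = e^(-2t)(cos(t)·(1,0) + sin(t)·(-2,1)), X_2 = e^(-2t)(sin(t)·(1,0) - cos(t)·(-2,1)).
General solution: K_1X_1 + K_2X_2.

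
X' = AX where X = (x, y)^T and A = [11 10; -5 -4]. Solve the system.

x(t) = -C_1e^(t) - 2C_2e^(6t), y(t) = C_1e^(t) + C_2e^(6t)

Coefficient matrix A = [[11, 10], [-5, -4]].
Characteristic polynomial det(A - λI) = λ^2 - 7λ + 6 = 0.
Eigenvalues λ = 1, 6.
For λ=1: (A-λI) row 1 is [10, 10], so an eigenvector is (-1, 1).
For λ=6: (A-λI) row 1 is [5, 10], so an eigenvector is (-2, 1).
General solution: C_1e^(t)(-1,1) + C_2e^(6t)(-2,1).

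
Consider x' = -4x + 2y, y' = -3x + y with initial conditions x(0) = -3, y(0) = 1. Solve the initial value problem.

x(t) = 8e^(-t) - 11e^(-2t), y(t) = 12e^(-t) - 11e^(-2t)

Coefficient matrix A = [[-4, 2], [-3, 1]].
Characteristic polynomial det(A - λI) = λ^2 + 3λ + 2 = 0.
Eigenvalues λ = -1, -2.
For λ=-1: (A-λI) row 1 is [-3, 2], so an eigenvector is (-2, -3).
For λ=-2: (A-λI) row 1 is [-2, 2], so an eigenvector is (1, 1).
General solution: c_1e^(-t)(-2,-3) + c_2e^(-2t)(1,1).
Applying x(0)=-3, y(0)=1 gives c_1=-4, c_2=-11.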